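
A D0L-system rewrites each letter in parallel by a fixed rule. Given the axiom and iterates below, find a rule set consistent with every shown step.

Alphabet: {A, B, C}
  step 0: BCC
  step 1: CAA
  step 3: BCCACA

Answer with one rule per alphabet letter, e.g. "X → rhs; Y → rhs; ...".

A->BC, B->C, C->A

  step 0 ⇒ step 1: BCC ⇒ C·A·A
    B ↦ C
    C ↦ A
    A ↦ BC  (constrained at step 1)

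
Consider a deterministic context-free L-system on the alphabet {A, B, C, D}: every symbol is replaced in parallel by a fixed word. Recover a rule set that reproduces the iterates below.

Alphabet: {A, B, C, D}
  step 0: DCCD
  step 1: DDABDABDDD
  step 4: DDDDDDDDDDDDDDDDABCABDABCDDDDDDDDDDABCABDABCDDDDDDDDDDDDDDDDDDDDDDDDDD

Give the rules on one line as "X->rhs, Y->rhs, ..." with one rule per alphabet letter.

A->AB, B->C, C->ABD, D->DD

  step 0 ⇒ step 1: DCCD ⇒ DD·ABD·ABD·DD
    C ↦ ABD
    D ↦ DD
    A ↦ AB  (constrained at step 1)
    B ↦ C  (constrained at step 1)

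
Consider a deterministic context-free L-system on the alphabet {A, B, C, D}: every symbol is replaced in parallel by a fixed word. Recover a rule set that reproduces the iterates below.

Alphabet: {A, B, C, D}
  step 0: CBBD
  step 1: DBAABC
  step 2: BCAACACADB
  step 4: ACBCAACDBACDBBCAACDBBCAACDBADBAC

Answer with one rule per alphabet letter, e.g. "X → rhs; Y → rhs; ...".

  step 1 ⇒ step 2: DBAABC ⇒ BC·A·AC·AC·A·DB
    A ↦ AC
    B ↦ A
    C ↦ DB
    D ↦ BC

A->AC, B->A, C->DB, D->BC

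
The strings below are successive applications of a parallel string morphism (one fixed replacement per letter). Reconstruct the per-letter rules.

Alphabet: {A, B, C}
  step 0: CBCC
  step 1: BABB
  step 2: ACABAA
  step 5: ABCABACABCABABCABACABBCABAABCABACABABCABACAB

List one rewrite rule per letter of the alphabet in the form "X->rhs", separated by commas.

A->CAB, B->A, C->B

  step 1 ⇒ step 2: BABB ⇒ A·CAB·A·A
    A ↦ CAB
    B ↦ A
  step 0 ⇒ step 1: CBCC ⇒ B·A·B·B
    C ↦ B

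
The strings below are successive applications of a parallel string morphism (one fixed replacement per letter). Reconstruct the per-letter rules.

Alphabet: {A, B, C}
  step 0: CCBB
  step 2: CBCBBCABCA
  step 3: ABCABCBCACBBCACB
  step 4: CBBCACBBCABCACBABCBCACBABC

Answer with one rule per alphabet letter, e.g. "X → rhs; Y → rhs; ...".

  step 3 ⇒ step 4: ABCABCBCACBBCACB ⇒ CB·BC·A·CB·BC·A·BC·A·CB·A·BC·BC·A·CB·A·BC
    A ↦ CB
    B ↦ BC
    C ↦ A

A->CB, B->BC, C->A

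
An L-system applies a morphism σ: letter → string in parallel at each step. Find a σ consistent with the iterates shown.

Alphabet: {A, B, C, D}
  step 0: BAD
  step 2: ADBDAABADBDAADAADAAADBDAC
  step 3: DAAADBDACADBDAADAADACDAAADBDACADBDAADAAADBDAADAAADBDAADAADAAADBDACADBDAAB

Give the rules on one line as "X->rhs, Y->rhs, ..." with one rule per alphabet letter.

A->DAA, B->DAC, C->B, D->ADB

  step 2 ⇒ step 3: ADBDAABADBDAADAADAAADBDAC ⇒ DAA·ADB·DAC·ADB·DAA·DAA·DAC·DAA·ADB·DAC·ADB·DAA·DAA·ADB·DAA·DAA·ADB·DAA·DAA·DAA·ADB·DAC·ADB·DAA·B
    A ↦ DAA
    B ↦ DAC
    C ↦ B
    D ↦ ADB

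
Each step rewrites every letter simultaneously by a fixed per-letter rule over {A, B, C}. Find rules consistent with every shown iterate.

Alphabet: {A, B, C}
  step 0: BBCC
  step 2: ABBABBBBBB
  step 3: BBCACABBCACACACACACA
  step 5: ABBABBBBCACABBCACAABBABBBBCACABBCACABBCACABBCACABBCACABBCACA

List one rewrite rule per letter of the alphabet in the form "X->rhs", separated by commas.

  step 2 ⇒ step 3: ABBABBBBBB ⇒ BB·CA·CA·BB·CA·CA·CA·CA·CA·CA
    A ↦ BB
    B ↦ CA
    C ↦ A  (constrained at step 0)

A->BB, B->CA, C->A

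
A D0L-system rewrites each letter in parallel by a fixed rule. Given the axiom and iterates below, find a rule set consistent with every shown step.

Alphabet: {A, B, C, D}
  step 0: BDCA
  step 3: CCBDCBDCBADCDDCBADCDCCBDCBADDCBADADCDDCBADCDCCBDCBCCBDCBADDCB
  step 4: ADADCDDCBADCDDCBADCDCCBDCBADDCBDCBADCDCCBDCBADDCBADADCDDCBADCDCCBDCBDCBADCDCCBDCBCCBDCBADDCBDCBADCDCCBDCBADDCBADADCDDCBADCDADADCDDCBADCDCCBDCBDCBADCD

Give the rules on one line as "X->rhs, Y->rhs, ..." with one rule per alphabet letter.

A->CCB, B->CD, C->AD, D->DCB

  step 3 ⇒ step 4: CCBDCBDCBADCDDCBADCDCCBDCBADDCBADADCDDCBADCDCCBDCBCCBDCBADDCB ⇒ AD·AD·CD·DCB·AD·CD·DCB·AD·CD·CCB·DCB·AD·DCB·DCB·AD·CD·CCB·DCB·AD·DCB·AD·AD·CD·DCB·AD·CD·CCB·DCB·DCB·AD·CD·CCB·DCB·CCB·DCB·AD·DCB·DCB·AD·CD·CCB·DCB·AD·DCB·AD·AD·CD·DCB·AD·CD·AD·AD·CD·DCB·AD·CD·CCB·DCB·DCB·AD·CD
    A ↦ CCB
    B ↦ CD
    C ↦ AD
    D ↦ DCB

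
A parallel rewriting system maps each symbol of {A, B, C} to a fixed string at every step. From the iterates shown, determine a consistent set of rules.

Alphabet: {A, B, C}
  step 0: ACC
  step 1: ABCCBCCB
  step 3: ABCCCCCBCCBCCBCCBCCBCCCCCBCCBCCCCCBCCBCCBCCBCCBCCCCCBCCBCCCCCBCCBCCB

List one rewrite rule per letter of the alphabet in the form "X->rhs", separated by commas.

  step 0 ⇒ step 1: ACC ⇒ AB·CCB·CCB
    A ↦ AB
    C ↦ CCB
    B ↦ CCC  (constrained at step 1)

A->AB, B->CCC, C->CCB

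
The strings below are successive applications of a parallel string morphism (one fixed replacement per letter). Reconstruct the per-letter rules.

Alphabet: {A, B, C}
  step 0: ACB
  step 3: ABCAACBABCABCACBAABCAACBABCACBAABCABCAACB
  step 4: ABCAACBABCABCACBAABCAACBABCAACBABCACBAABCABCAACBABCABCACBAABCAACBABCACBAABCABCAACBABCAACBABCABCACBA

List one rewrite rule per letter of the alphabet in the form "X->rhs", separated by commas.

  step 3 ⇒ step 4: ABCAACBABCABCACBAABCAACBABCACBAABCABCAACB ⇒ ABC·A·ACB·ABC·ABC·ACB·A·ABC·A·ACB·ABC·A·ACB·ABC·ACB·A·ABC·ABC·A·ACB·ABC·ABC·ACB·A·ABC·A·ACB·ABC·ACB·A·ABC·ABC·A·ACB·ABC·A·ACB·ABC·ABC·ACB·A
    A ↦ ABC
    B ↦ A
    C ↦ ACB

A->ABC, B->A, C->ACB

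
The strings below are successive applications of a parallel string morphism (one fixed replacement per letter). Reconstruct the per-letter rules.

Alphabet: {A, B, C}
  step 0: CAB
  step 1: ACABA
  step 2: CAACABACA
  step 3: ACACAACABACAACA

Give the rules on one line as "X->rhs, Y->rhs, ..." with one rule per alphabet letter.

  step 2 ⇒ step 3: CAACABACA ⇒ A·CA·CA·A·CA·BA·CA·A·CA
    A ↦ CA
    B ↦ BA
    C ↦ A

A->CA, B->BA, C->A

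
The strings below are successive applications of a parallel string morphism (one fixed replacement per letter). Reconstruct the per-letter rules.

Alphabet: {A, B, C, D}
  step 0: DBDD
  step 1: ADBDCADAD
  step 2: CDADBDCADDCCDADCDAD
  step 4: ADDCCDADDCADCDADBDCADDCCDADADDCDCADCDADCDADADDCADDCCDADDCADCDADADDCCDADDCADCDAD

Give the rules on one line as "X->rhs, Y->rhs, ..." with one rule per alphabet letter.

  step 1 ⇒ step 2: ADBDCADAD ⇒ CD·AD·BDC·AD·DC·CD·AD·CD·AD
    A ↦ CD
    B ↦ BDC
    C ↦ DC
    D ↦ AD

A->CD, B->BDC, C->DC, D->AD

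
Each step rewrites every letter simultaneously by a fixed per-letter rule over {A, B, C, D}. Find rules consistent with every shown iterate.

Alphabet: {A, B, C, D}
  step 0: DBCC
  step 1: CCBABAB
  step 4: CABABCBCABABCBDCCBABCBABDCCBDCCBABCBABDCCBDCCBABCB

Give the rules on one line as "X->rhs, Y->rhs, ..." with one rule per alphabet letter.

  step 0 ⇒ step 1: DBCC ⇒ C·CB·AB·AB
    B ↦ CB
    C ↦ AB
    D ↦ C
    A ↦ DC  (constrained at step 1)

A->DC, B->CB, C->AB, D->C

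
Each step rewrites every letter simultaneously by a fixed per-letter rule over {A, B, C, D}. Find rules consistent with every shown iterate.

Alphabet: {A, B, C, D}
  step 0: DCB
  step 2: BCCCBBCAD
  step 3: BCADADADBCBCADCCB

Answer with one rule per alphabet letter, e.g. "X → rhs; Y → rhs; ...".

  step 2 ⇒ step 3: BCCCBBCAD ⇒ BC·AD·AD·AD·BC·BC·AD·CC·B
    A ↦ CC
    B ↦ BC
    C ↦ AD
    D ↦ B

A->CC, B->BC, C->AD, D->B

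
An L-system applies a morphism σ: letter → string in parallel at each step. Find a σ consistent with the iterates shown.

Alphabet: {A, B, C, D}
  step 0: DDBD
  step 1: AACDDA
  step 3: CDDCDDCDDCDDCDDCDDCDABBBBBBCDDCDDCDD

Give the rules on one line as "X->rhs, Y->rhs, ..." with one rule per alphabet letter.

  step 0 ⇒ step 1: DDBD ⇒ A·A·CDD·A
    B ↦ CDD
    D ↦ A
    A ↦ BBB  (constrained at step 1)
    C ↦ CD  (constrained at step 1)

A->BBB, B->CDD, C->CD, D->A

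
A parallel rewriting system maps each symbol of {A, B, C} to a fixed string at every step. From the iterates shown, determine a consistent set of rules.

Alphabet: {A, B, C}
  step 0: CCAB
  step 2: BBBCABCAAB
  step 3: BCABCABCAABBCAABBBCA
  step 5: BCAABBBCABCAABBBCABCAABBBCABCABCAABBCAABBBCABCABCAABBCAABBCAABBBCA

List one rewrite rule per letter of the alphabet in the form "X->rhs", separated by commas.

  step 2 ⇒ step 3: BBBCABCAAB ⇒ BCA·BCA·BCA·A·B·BCA·A·B·B·BCA
    A ↦ B
    B ↦ BCA
    C ↦ A

A->B, B->BCA, C->A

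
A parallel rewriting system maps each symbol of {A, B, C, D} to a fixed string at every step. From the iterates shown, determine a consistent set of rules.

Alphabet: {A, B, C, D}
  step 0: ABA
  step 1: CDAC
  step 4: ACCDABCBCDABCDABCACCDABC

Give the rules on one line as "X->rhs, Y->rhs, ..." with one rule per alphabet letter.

  step 0 ⇒ step 1: ABA ⇒ C·DA·C
    A ↦ C
    B ↦ DA
    C ↦ BC  (constrained at step 1)
    D ↦ AC  (constrained at step 1)

A->C, B->DA, C->BC, D->AC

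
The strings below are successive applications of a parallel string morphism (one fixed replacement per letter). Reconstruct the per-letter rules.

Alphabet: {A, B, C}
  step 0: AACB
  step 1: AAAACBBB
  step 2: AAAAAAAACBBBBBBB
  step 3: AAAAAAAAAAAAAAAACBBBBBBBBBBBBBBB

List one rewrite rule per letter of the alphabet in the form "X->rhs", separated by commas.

A->AA, B->BB, C->CB

  step 2 ⇒ step 3: AAAAAAAACBBBBBBB ⇒ AA·AA·AA·AA·AA·AA·AA·AA·CB·BB·BB·BB·BB·BB·BB·BB
    A ↦ AA
    B ↦ BB
    C ↦ CB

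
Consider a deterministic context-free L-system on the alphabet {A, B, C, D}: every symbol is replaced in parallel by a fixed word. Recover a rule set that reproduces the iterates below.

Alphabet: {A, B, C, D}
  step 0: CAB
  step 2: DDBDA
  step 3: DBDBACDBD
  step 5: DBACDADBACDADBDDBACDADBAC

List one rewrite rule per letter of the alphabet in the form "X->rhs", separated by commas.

  step 2 ⇒ step 3: DDBDA ⇒ DB·DB·AC·DB·D
    A ↦ D
    B ↦ AC
    D ↦ DB
    C ↦ A  (constrained at step 0)

A->D, B->AC, C->A, D->DB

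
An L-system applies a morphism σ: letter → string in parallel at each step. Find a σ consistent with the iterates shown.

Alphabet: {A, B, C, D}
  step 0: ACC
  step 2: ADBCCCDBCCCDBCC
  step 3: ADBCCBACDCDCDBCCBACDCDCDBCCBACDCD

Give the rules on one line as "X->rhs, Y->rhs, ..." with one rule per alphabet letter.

A->AD, B->BA, C->CD, D->BCC

  step 2 ⇒ step 3: ADBCCCDBCCCDBCC ⇒ AD·BCC·BA·CD·CD·CD·BCC·BA·CD·CD·CD·BCC·BA·CD·CD
    A ↦ AD
    B ↦ BA
    C ↦ CD
    D ↦ BCC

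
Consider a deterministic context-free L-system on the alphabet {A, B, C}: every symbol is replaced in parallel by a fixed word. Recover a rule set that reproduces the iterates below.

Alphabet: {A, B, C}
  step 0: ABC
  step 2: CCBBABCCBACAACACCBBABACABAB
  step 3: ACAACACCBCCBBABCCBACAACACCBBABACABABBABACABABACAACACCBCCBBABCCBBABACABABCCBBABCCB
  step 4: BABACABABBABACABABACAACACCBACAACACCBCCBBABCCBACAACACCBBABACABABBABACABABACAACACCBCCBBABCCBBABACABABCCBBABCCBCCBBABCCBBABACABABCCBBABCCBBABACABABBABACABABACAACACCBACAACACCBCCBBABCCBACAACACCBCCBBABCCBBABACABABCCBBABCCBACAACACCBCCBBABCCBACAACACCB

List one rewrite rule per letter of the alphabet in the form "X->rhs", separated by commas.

  step 3 ⇒ step 4: ACAACACCBCCBBABCCBACAACACCBBABACABABBABACABABACAACACCBCCBBABCCBBABACABABCCBBABCCB ⇒ BAB·ACA·BAB·BAB·ACA·BAB·ACA·ACA·CCB·ACA·ACA·CCB·CCB·BAB·CCB·ACA·ACA·CCB·BAB·ACA·BAB·BAB·ACA·BAB·ACA·ACA·CCB·CCB·BAB·CCB·BAB·ACA·BAB·CCB·BAB·CCB·CCB·BAB·CCB·BAB·ACA·BAB·CCB·BAB·CCB·BAB·ACA·BAB·BAB·ACA·BAB·ACA·ACA·CCB·ACA·ACA·CCB·CCB·BAB·CCB·ACA·ACA·CCB·CCB·BAB·CCB·BAB·ACA·BAB·CCB·BAB·CCB·ACA·ACA·CCB·CCB·BAB·CCB·ACA·ACA·CCB
    A ↦ BAB
    B ↦ CCB
    C ↦ ACA

A->BAB, B->CCB, C->ACA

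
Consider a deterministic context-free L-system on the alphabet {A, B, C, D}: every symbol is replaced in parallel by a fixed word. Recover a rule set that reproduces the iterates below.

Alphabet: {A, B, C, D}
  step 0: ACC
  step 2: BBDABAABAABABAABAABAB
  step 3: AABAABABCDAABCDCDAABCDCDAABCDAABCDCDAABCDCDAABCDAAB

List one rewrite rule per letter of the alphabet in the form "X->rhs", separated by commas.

A->CD, B->AAB, C->BBD, D->AB

  step 2 ⇒ step 3: BBDABAABAABABAABAABAB ⇒ AAB·AAB·AB·CD·AAB·CD·CD·AAB·CD·CD·AAB·CD·AAB·CD·CD·AAB·CD·CD·AAB·CD·AAB
    A ↦ CD
    B ↦ AAB
    D ↦ AB
    C ↦ BBD  (constrained at step 0)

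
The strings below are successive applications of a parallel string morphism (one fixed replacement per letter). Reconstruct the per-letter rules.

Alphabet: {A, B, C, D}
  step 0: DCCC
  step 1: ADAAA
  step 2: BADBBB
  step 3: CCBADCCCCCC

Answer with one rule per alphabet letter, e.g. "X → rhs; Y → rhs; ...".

  step 2 ⇒ step 3: BADBBB ⇒ CC·B·AD·CC·CC·CC
    A ↦ B
    B ↦ CC
    D ↦ AD
  step 0 ⇒ step 1: DCCC ⇒ AD·A·A·A
    C ↦ A

A->B, B->CC, C->A, D->AD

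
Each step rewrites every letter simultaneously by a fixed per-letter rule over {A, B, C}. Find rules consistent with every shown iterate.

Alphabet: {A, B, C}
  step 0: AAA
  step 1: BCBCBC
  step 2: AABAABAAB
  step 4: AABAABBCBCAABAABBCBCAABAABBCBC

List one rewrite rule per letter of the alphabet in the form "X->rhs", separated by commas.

  step 1 ⇒ step 2: BCBCBC ⇒ AA·B·AA·B·AA·B
    B ↦ AA
    C ↦ B
  step 0 ⇒ step 1: AAA ⇒ BC·BC·BC
    A ↦ BC

A->BC, B->AA, C->B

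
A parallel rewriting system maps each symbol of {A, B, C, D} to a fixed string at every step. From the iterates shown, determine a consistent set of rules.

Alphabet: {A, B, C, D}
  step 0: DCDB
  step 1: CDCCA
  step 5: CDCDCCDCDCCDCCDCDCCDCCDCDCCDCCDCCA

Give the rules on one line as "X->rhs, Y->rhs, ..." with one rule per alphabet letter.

A->DB, B->A, C->DC, D->C

  step 0 ⇒ step 1: DCDB ⇒ C·DC·C·A
    B ↦ A
    C ↦ DC
    D ↦ C
    A ↦ DB  (constrained at step 1)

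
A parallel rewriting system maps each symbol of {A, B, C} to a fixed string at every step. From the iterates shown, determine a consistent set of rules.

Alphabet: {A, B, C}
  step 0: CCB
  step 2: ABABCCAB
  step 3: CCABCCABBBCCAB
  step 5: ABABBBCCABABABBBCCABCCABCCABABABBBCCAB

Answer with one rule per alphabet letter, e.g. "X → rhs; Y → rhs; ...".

A->CC, B->AB, C->B

  step 2 ⇒ step 3: ABABCCAB ⇒ CC·AB·CC·AB·B·B·CC·AB
    A ↦ CC
    B ↦ AB
    C ↦ B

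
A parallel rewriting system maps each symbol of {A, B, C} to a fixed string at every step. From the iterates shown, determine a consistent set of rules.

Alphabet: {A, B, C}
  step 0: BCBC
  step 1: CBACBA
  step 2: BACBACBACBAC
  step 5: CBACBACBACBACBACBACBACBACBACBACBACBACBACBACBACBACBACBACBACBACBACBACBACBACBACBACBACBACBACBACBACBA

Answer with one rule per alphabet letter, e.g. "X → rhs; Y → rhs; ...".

  step 1 ⇒ step 2: CBACBA ⇒ BA·C·BAC·BA·C·BAC
    A ↦ BAC
    B ↦ C
    C ↦ BA

A->BAC, B->C, C->BA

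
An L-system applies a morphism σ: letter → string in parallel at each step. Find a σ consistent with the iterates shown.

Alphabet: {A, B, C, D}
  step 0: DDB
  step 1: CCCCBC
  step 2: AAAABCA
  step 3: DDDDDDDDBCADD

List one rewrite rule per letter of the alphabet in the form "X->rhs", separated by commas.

A->DD, B->BC, C->A, D->CC

  step 2 ⇒ step 3: AAAABCA ⇒ DD·DD·DD·DD·BC·A·DD
    A ↦ DD
    B ↦ BC
    C ↦ A
  step 0 ⇒ step 1: DDB ⇒ CC·CC·BC
    D ↦ CC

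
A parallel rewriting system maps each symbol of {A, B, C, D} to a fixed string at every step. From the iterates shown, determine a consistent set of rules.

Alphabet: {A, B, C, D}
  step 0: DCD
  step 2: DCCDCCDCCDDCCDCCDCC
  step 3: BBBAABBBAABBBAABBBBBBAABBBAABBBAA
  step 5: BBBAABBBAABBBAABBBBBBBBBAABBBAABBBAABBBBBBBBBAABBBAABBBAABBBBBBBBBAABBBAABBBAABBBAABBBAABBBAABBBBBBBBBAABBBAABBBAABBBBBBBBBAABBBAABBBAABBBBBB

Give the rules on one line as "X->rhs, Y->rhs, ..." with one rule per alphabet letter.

A->D, B->DCC, C->A, D->BBB

  step 2 ⇒ step 3: DCCDCCDCCDDCCDCCDCC ⇒ BBB·A·A·BBB·A·A·BBB·A·A·BBB·BBB·A·A·BBB·A·A·BBB·A·A
    C ↦ A
    D ↦ BBB
    A ↦ D  (constrained at step 3)
    B ↦ DCC  (constrained at step 3)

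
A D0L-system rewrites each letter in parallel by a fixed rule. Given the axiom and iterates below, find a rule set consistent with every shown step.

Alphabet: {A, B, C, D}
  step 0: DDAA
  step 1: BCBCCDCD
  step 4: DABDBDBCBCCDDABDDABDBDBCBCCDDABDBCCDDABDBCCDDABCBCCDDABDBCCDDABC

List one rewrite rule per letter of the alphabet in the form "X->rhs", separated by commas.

  step 0 ⇒ step 1: DDAA ⇒ BC·BC·CD·CD
    A ↦ CD
    D ↦ BC
    B ↦ DA  (constrained at step 1)
    C ↦ BD  (constrained at step 1)

A->CD, B->DA, C->BD, D->BC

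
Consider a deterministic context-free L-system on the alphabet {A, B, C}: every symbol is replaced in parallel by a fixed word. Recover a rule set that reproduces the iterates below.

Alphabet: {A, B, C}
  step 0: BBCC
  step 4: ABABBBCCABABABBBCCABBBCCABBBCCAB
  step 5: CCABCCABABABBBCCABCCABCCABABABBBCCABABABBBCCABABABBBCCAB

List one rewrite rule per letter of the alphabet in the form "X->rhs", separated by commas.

A->CC, B->AB, C->B

  step 4 ⇒ step 5: ABABBBCCABABABBBCCABBBCCABBBCCAB ⇒ CC·AB·CC·AB·AB·AB·B·B·CC·AB·CC·AB·CC·AB·AB·AB·B·B·CC·AB·AB·AB·B·B·CC·AB·AB·AB·B·B·CC·AB
    A ↦ CC
    B ↦ AB
    C ↦ B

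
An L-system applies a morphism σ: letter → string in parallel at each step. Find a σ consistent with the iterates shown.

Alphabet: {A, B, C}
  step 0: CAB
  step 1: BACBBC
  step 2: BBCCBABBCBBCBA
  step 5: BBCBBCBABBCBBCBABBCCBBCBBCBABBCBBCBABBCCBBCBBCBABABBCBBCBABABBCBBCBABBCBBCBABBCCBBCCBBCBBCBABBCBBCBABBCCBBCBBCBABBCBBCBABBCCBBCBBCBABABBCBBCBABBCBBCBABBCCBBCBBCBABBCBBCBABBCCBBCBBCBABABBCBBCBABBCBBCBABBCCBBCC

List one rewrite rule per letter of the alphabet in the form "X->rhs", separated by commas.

A->C, B->BBC, C->BA

  step 1 ⇒ step 2: BACBBC ⇒ BBC·C·BA·BBC·BBC·BA
    A ↦ C
    B ↦ BBC
    C ↦ BA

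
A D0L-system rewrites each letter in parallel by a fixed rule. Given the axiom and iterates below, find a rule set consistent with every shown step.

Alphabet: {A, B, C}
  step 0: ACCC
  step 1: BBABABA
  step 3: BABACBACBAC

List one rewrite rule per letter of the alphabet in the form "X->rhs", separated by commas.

  step 0 ⇒ step 1: ACCC ⇒ B·BA·BA·BA
    A ↦ B
    C ↦ BA
    B ↦ C  (constrained at step 1)

A->B, B->C, C->BA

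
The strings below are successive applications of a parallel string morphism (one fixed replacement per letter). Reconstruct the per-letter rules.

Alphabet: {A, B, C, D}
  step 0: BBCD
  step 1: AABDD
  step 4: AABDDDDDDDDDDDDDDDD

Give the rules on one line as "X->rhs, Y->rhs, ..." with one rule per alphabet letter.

  step 0 ⇒ step 1: BBCD ⇒ A·A·B·DD
    B ↦ A
    C ↦ B
    D ↦ DD
    A ↦ C  (constrained at step 1)

A->C, B->A, C->B, D->DD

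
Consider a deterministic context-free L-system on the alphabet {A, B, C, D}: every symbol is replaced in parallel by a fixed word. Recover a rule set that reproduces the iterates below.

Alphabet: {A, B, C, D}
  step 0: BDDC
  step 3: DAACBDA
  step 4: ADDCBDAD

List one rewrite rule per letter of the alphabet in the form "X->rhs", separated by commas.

  step 3 ⇒ step 4: DAACBDA ⇒ A·D·D·CB·D·A·D
    A ↦ D
    B ↦ D
    C ↦ CB
    D ↦ A

A->D, B->D, C->CB, D->A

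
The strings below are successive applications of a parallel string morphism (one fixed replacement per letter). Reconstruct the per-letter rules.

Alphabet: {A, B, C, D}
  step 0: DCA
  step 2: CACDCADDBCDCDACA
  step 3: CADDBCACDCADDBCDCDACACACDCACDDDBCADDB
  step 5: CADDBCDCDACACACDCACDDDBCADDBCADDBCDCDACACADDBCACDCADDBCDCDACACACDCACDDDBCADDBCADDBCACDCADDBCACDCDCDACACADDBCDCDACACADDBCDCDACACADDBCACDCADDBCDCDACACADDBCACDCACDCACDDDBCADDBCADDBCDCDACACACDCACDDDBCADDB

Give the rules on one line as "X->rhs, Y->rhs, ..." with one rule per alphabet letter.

  step 2 ⇒ step 3: CACDCADDBCDCDACA ⇒ CA·DDB·CA·CD·CA·DDB·CD·CD·ACA·CA·CD·CA·CD·DDB·CA·DDB
    A ↦ DDB
    B ↦ ACA
    C ↦ CA
    D ↦ CD

A->DDB, B->ACA, C->CA, D->CD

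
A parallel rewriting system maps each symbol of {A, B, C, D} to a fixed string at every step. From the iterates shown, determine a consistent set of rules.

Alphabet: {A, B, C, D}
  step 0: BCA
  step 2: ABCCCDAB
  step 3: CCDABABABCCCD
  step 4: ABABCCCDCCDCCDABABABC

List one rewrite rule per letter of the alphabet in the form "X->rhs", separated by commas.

  step 3 ⇒ step 4: CCDABABABCCCD ⇒ AB·AB·C·C·CD·C·CD·C·CD·AB·AB·AB·C
    A ↦ C
    B ↦ CD
    C ↦ AB
    D ↦ C

A->C, B->CD, C->AB, D->C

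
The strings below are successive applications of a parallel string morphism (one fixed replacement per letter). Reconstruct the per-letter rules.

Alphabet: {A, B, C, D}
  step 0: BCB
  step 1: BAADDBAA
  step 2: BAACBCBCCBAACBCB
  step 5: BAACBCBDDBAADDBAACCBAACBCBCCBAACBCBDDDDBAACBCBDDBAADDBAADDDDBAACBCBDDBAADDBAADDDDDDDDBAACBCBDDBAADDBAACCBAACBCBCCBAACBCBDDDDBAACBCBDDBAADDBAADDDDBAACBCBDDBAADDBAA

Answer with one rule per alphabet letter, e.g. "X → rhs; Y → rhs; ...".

  step 1 ⇒ step 2: BAADDBAA ⇒ BAA·CB·CB·C·C·BAA·CB·CB
    A ↦ CB
    B ↦ BAA
    D ↦ C
  step 0 ⇒ step 1: BCB ⇒ BAA·DD·BAA
    C ↦ DD

A->CB, B->BAA, C->DD, D->C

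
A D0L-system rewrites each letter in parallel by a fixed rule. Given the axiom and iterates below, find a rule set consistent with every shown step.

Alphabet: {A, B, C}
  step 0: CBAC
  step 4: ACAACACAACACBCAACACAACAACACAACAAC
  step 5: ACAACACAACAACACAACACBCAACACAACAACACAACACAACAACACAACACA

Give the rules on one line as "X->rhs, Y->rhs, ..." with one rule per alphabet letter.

A->AC, B->CBC, C->A

  step 4 ⇒ step 5: ACAACACAACACBCAACACAACAACACAACAAC ⇒ AC·A·AC·AC·A·AC·A·AC·AC·A·AC·A·CBC·A·AC·AC·A·AC·A·AC·AC·A·AC·AC·A·AC·A·AC·AC·A·AC·AC·A
    A ↦ AC
    B ↦ CBC
    C ↦ A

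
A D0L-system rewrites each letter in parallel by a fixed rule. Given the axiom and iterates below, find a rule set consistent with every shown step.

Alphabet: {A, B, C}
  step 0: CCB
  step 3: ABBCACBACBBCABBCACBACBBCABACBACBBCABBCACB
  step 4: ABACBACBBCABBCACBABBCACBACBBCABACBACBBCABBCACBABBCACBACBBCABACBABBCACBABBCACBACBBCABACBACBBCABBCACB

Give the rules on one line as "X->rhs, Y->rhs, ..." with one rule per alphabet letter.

  step 3 ⇒ step 4: ABBCACBACBBCABBCACBACBBCABACBACBBCABBCACB ⇒ AB·ACB·ACB·BC·AB·BC·ACB·AB·BC·ACB·ACB·BC·AB·ACB·ACB·BC·AB·BC·ACB·AB·BC·ACB·ACB·BC·AB·ACB·AB·BC·ACB·AB·BC·ACB·ACB·BC·AB·ACB·ACB·BC·AB·BC·ACB
    A ↦ AB
    B ↦ ACB
    C ↦ BC

A->AB, B->ACB, C->BC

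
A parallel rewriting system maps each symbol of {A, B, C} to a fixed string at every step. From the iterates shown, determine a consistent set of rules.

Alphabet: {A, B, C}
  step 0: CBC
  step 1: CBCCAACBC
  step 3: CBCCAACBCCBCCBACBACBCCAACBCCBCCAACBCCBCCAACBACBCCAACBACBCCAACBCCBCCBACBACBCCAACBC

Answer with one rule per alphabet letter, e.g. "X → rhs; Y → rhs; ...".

  step 0 ⇒ step 1: CBC ⇒ CBC·CAA·CBC
    B ↦ CAA
    C ↦ CBC
    A ↦ CBA  (constrained at step 1)

A->CBA, B->CAA, C->CBC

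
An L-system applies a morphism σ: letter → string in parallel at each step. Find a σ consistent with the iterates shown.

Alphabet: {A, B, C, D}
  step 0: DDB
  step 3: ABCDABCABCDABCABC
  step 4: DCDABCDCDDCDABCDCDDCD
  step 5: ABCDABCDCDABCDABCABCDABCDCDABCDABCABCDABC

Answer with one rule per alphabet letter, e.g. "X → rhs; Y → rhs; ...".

A->D, B->C, C->D, D->ABC

  step 4 ⇒ step 5: DCDABCDCDDCDABCDCDDCD ⇒ ABC·D·ABC·D·C·D·ABC·D·ABC·ABC·D·ABC·D·C·D·ABC·D·ABC·ABC·D·ABC
    A ↦ D
    B ↦ C
    C ↦ D
    D ↦ ABC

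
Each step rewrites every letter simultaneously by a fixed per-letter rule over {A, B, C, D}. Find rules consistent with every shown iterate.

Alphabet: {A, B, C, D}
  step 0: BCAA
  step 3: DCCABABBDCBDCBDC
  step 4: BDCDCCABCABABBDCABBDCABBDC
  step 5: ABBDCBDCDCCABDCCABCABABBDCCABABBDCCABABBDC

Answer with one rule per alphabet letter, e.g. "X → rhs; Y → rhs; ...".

  step 4 ⇒ step 5: BDCDCCABCABABBDCABBDCABBDC ⇒ AB·B·DC·B·DC·DC·C·AB·DC·C·AB·C·AB·AB·B·DC·C·AB·AB·B·DC·C·AB·AB·B·DC
    A ↦ C
    B ↦ AB
    C ↦ DC
    D ↦ B

A->C, B->AB, C->DC, D->B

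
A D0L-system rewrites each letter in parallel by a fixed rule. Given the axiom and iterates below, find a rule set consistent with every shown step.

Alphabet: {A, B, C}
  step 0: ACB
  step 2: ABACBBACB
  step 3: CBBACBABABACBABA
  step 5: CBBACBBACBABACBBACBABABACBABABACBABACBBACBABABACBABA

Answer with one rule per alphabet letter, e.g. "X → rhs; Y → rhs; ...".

  step 2 ⇒ step 3: ABACBBACB ⇒ CB·BA·CB·A·BA·BA·CB·A·BA
    A ↦ CB
    B ↦ BA
    C ↦ A

A->CB, B->BA, C->A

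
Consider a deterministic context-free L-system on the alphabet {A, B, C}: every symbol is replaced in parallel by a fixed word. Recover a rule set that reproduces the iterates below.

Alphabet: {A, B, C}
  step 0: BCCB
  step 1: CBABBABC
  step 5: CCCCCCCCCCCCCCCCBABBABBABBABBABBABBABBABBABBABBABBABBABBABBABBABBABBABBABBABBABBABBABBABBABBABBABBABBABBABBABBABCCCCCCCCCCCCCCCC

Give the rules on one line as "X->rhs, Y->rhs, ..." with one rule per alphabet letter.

  step 0 ⇒ step 1: BCCB ⇒ C·BAB·BAB·C
    B ↦ C
    C ↦ BAB
    A ↦ CC  (constrained at step 1)

A->CC, B->C, C->BAB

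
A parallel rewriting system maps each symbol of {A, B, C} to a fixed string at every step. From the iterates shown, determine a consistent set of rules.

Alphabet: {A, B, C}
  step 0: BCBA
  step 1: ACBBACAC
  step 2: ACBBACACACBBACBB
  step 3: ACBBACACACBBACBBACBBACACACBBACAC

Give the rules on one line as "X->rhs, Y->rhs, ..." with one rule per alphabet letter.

A->AC, B->AC, C->BB

  step 2 ⇒ step 3: ACBBACACACBBACBB ⇒ AC·BB·AC·AC·AC·BB·AC·BB·AC·BB·AC·AC·AC·BB·AC·AC
    A ↦ AC
    B ↦ AC
    C ↦ BB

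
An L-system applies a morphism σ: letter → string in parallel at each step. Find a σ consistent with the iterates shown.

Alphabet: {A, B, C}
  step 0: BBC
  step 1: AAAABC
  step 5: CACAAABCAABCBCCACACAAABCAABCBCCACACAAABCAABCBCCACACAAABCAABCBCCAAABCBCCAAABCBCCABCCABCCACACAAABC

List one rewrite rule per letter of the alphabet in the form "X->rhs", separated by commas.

A->CA, B->AA, C->BC

  step 0 ⇒ step 1: BBC ⇒ AA·AA·BC
    B ↦ AA
    C ↦ BC
    A ↦ CA  (constrained at step 1)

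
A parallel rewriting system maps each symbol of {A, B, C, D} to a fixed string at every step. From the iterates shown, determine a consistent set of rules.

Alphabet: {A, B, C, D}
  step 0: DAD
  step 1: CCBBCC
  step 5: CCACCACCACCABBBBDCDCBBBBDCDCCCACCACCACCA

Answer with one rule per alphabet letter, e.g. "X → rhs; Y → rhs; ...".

A->BB, B->DC, C->A, D->CC

  step 0 ⇒ step 1: DAD ⇒ CC·BB·CC
    A ↦ BB
    D ↦ CC
    B ↦ DC  (constrained at step 1)
    C ↦ A  (constrained at step 1)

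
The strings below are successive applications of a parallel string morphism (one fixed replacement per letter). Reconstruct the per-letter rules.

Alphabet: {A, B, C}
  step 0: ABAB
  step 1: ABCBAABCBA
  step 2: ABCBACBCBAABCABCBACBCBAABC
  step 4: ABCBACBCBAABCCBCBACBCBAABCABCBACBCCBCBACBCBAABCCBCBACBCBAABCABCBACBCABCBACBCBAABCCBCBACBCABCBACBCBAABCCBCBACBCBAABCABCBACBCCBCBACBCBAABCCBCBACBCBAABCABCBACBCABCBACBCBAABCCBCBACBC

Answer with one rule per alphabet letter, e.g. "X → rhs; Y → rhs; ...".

A->ABC, B->BA, C->CBC

  step 1 ⇒ step 2: ABCBAABCBA ⇒ ABC·BA·CBC·BA·ABC·ABC·BA·CBC·BA·ABC
    A ↦ ABC
    B ↦ BA
    C ↦ CBC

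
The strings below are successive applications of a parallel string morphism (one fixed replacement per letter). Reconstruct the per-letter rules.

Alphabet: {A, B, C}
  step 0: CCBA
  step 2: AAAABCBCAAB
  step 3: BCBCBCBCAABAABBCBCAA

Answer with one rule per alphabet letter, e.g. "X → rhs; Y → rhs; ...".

  step 2 ⇒ step 3: AAAABCBCAAB ⇒ BC·BC·BC·BC·AA·B·AA·B·BC·BC·AA
    A ↦ BC
    B ↦ AA
    C ↦ B

A->BC, B->AA, C->B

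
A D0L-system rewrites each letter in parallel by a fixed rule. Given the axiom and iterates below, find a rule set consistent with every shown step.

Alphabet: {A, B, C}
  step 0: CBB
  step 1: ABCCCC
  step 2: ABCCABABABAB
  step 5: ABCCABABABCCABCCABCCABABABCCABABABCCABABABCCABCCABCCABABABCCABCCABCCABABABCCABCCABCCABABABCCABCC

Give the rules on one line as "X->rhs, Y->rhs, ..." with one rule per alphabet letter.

  step 1 ⇒ step 2: ABCCCC ⇒ AB·CC·AB·AB·AB·AB
    A ↦ AB
    B ↦ CC
    C ↦ AB

A->AB, B->CC, C->AB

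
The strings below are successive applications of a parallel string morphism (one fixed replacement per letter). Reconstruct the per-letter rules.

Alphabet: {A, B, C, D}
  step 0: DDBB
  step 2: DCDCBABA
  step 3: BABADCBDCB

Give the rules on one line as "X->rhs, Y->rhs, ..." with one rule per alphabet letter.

A->B, B->DC, C->A, D->B

  step 2 ⇒ step 3: DCDCBABA ⇒ B·A·B·A·DC·B·DC·B
    A ↦ B
    B ↦ DC
    C ↦ A
    D ↦ B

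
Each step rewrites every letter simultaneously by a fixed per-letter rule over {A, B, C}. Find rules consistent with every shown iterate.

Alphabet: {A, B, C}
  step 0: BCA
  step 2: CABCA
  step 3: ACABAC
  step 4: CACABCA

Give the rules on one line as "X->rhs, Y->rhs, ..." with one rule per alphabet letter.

  step 3 ⇒ step 4: ACABAC ⇒ C·A·C·AB·C·A
    A ↦ C
    B ↦ AB
    C ↦ A

A->C, B->AB, C->A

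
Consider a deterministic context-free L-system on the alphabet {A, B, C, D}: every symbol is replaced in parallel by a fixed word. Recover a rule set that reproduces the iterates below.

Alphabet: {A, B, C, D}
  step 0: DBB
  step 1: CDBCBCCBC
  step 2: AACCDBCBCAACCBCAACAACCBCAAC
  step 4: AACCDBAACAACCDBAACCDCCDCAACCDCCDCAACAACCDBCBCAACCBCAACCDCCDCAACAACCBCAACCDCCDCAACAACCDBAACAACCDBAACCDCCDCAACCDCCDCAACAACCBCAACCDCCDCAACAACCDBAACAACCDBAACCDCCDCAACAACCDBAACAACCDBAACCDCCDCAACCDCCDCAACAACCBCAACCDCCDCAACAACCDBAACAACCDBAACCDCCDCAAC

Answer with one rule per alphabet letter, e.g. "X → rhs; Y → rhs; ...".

A->CDC, B->CBC, C->AAC, D->CDB

  step 1 ⇒ step 2: CDBCBCCBC ⇒ AAC·CDB·CBC·AAC·CBC·AAC·AAC·CBC·AAC
    B ↦ CBC
    C ↦ AAC
    D ↦ CDB
    A ↦ CDC  (constrained at step 2)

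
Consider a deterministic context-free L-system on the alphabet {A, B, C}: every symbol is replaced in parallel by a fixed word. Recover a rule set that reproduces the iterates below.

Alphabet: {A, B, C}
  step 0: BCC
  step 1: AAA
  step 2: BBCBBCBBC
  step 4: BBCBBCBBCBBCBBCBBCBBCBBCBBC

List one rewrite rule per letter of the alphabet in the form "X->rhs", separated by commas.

A->BBC, B->A, C->A

  step 1 ⇒ step 2: AAA ⇒ BBC·BBC·BBC
    A ↦ BBC
  step 0 ⇒ step 1: BCC ⇒ A·A·A
    B ↦ A
  step 0 ⇒ step 1: BCC ⇒ A·A·A
    C ↦ A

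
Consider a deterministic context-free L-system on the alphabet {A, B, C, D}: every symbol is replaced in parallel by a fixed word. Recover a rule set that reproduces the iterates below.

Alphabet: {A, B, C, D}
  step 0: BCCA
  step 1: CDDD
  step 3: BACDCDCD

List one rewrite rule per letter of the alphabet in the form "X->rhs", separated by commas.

  step 0 ⇒ step 1: BCCA ⇒ C·D·D·D
    A ↦ D
    B ↦ C
    C ↦ D
    D ↦ BA  (constrained at step 1)

A->D, B->C, C->D, D->BA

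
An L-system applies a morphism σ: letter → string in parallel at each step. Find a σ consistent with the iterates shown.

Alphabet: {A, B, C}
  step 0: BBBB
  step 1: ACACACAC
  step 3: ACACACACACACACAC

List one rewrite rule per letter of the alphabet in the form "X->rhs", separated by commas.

  step 0 ⇒ step 1: BBBB ⇒ AC·AC·AC·AC
    B ↦ AC
    A ↦ B  (constrained at step 1)
    C ↦ B  (constrained at step 1)

A->B, B->AC, C->B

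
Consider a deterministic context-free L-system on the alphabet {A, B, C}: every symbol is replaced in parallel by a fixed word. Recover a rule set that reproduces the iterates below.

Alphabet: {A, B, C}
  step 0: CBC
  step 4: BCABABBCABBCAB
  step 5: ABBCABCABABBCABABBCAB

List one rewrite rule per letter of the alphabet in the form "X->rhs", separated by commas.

A->C, B->AB, C->B

  step 4 ⇒ step 5: BCABABBCABBCAB ⇒ AB·B·C·AB·C·AB·AB·B·C·AB·AB·B·C·AB
    A ↦ C
    B ↦ AB
    C ↦ B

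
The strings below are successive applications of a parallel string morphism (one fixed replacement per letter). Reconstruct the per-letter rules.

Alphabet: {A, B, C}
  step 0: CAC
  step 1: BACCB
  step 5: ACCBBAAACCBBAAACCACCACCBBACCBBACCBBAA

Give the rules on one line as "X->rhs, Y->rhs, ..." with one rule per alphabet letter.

  step 0 ⇒ step 1: CAC ⇒ B·ACC·B
    A ↦ ACC
    C ↦ B
    B ↦ A  (constrained at step 1)

A->ACC, B->A, C->B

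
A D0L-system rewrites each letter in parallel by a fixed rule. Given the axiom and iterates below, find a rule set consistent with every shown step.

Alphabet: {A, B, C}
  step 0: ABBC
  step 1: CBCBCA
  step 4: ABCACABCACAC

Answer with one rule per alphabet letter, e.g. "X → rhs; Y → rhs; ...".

A->C, B->BC, C->A

  step 0 ⇒ step 1: ABBC ⇒ C·BC·BC·A
    A ↦ C
    B ↦ BC
    C ↦ A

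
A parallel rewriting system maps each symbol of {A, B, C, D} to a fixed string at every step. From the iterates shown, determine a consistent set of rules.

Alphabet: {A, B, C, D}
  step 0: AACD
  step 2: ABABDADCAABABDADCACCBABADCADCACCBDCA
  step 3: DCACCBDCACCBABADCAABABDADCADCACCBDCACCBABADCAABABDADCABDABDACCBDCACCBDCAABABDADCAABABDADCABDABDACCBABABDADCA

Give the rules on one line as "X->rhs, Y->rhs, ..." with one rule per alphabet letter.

A->DCA, B->CCB, C->BDA, D->ABA

  step 2 ⇒ step 3: ABABDADCAABABDADCACCBABADCADCACCBDCA ⇒ DCA·CCB·DCA·CCB·ABA·DCA·ABA·BDA·DCA·DCA·CCB·DCA·CCB·ABA·DCA·ABA·BDA·DCA·BDA·BDA·CCB·DCA·CCB·DCA·ABA·BDA·DCA·ABA·BDA·DCA·BDA·BDA·CCB·ABA·BDA·DCA
    A ↦ DCA
    B ↦ CCB
    C ↦ BDA
    D ↦ ABA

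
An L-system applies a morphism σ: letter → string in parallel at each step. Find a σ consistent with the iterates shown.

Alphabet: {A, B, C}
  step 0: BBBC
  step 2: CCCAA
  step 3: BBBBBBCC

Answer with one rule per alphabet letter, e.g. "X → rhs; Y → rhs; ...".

A->C, B->A, C->BB

  step 2 ⇒ step 3: CCCAA ⇒ BB·BB·BB·C·C
    A ↦ C
    C ↦ BB
    B ↦ A  (constrained at step 0)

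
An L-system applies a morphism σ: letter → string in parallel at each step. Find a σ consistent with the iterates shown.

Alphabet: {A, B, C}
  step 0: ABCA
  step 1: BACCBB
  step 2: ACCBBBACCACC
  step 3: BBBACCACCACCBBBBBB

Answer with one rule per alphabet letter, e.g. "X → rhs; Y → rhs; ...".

  step 2 ⇒ step 3: ACCBBBACCACC ⇒ B·B·B·ACC·ACC·ACC·B·B·B·B·B·B
    A ↦ B
    B ↦ ACC
    C ↦ B

A->B, B->ACC, C->B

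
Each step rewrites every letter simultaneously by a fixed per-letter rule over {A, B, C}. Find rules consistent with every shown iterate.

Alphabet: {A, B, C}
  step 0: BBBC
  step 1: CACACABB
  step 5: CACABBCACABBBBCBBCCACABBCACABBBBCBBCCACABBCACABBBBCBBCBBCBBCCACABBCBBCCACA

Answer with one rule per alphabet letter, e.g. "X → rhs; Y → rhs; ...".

A->C, B->CA, C->BB

  step 0 ⇒ step 1: BBBC ⇒ CA·CA·CA·BB
    B ↦ CA
    C ↦ BB
    A ↦ C  (constrained at step 1)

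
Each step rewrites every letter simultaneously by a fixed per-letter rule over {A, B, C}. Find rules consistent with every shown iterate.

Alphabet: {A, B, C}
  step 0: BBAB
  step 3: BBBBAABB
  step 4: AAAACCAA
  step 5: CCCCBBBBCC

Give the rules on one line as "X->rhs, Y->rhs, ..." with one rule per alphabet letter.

A->C, B->A, C->BB

  step 4 ⇒ step 5: AAAACCAA ⇒ C·C·C·C·BB·BB·C·C
    A ↦ C
    C ↦ BB
  step 3 ⇒ step 4: BBBBAABB ⇒ A·A·A·A·C·C·A·A
    B ↦ A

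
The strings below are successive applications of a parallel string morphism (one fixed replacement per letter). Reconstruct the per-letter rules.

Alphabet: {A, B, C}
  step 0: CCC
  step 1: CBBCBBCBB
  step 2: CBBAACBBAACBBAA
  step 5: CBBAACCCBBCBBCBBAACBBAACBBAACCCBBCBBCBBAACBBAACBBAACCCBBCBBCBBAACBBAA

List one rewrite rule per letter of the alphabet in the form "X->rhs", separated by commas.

A->C, B->A, C->CBB

  step 1 ⇒ step 2: CBBCBBCBB ⇒ CBB·A·A·CBB·A·A·CBB·A·A
    B ↦ A
    C ↦ CBB
    A ↦ C  (constrained at step 2)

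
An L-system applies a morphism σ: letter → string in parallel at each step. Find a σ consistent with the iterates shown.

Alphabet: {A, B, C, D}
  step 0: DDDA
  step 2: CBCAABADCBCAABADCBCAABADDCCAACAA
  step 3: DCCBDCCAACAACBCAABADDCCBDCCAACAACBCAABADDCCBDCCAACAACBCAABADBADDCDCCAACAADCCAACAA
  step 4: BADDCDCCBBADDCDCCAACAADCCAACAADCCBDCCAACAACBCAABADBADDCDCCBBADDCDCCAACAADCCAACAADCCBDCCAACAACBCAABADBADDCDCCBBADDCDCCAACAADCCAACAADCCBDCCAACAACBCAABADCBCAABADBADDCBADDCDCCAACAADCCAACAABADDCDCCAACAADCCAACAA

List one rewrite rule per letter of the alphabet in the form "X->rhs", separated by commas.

  step 3 ⇒ step 4: DCCBDCCAACAACBCAABADDCCBDCCAACAACBCAABADDCCBDCCAACAACBCAABADBADDCDCCAACAADCCAACAA ⇒ BAD·DC·DC·CB·BAD·DC·DC·CAA·CAA·DC·CAA·CAA·DC·CB·DC·CAA·CAA·CB·CAA·BAD·BAD·DC·DC·CB·BAD·DC·DC·CAA·CAA·DC·CAA·CAA·DC·CB·DC·CAA·CAA·CB·CAA·BAD·BAD·DC·DC·CB·BAD·DC·DC·CAA·CAA·DC·CAA·CAA·DC·CB·DC·CAA·CAA·CB·CAA·BAD·CB·CAA·BAD·BAD·DC·BAD·DC·DC·CAA·CAA·DC·CAA·CAA·BAD·DC·DC·CAA·CAA·DC·CAA·CAA
    A ↦ CAA
    B ↦ CB
    C ↦ DC
    D ↦ BAD

A->CAA, B->CB, C->DC, D->BAD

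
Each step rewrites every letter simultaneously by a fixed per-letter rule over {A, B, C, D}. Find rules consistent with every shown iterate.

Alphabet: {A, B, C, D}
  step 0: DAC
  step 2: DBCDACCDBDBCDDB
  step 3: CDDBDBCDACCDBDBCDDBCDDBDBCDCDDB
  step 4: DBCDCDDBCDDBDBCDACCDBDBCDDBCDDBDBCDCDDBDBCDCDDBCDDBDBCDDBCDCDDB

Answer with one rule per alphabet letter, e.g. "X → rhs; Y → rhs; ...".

  step 3 ⇒ step 4: CDDBDBCDACCDBDBCDDBCDDBDBCDCDDB ⇒ DB·CD·CD·DB·CD·DB·DB·CD·ACC·DB·DB·CD·DB·CD·DB·DB·CD·CD·DB·DB·CD·CD·DB·CD·DB·DB·CD·DB·CD·CD·DB
    A ↦ ACC
    B ↦ DB
    C ↦ DB
    D ↦ CD

A->ACC, B->DB, C->DB, D->CD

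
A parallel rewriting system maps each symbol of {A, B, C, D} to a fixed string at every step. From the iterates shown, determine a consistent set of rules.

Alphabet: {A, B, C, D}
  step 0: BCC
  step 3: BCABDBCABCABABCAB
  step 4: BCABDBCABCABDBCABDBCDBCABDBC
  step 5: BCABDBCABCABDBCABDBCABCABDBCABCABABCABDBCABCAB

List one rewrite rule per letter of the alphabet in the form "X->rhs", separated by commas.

  step 4 ⇒ step 5: BCABDBCABCABDBCABDBCDBCABDBC ⇒ BC·AB·D·BC·A·BC·AB·D·BC·AB·D·BC·A·BC·AB·D·BC·A·BC·AB·A·BC·AB·D·BC·A·BC·AB
    A ↦ D
    B ↦ BC
    C ↦ AB
    D ↦ A

A->D, B->BC, C->AB, D->A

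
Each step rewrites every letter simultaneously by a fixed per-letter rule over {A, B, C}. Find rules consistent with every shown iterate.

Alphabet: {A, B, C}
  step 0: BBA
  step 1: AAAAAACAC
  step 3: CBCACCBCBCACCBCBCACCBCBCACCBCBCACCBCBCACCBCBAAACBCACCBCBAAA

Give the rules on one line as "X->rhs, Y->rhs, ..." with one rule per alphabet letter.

A->CAC, B->AAA, C->CB

  step 0 ⇒ step 1: BBA ⇒ AAA·AAA·CAC
    A ↦ CAC
    B ↦ AAA
    C ↦ CB  (constrained at step 1)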